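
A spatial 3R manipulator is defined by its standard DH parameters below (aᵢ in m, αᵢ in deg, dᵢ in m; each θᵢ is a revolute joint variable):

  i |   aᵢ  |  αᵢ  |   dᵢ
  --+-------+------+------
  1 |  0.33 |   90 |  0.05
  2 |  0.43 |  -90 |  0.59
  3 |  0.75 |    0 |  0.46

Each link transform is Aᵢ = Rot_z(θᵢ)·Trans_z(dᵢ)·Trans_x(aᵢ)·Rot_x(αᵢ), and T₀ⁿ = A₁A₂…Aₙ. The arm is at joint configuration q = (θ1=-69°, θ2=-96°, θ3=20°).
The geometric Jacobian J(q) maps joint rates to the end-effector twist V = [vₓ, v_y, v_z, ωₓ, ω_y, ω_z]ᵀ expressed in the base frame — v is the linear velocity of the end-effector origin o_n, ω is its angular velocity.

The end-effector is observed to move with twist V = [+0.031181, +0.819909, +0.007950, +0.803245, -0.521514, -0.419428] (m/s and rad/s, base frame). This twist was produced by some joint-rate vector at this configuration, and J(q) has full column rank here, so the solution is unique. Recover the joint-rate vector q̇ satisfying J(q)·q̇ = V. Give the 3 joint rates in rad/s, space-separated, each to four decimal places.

o_n = [-0.0716, -0.7439, -1.1266]
J₁: ẑ×o_n = [0.7439, -0.0716, 0.0000], ω = ẑ
J2: z=[-0.9336, -0.3584, 0.0000] o=[0.1183, -0.3081, 0.0500] → [0.4217, -1.0985, 0.3389, -0.9336, -0.3584, 0.0000]
J3: z=[0.3564, -0.9285, -0.1045] o=[-0.4487, -0.4776, -0.3776] → [0.6676, 0.2275, 0.2551, 0.3564, -0.9285, -0.1045]
q̇ = J⁺·V = [-0.3380, -0.5630, 0.7790]

-0.3380 -0.5630 0.7790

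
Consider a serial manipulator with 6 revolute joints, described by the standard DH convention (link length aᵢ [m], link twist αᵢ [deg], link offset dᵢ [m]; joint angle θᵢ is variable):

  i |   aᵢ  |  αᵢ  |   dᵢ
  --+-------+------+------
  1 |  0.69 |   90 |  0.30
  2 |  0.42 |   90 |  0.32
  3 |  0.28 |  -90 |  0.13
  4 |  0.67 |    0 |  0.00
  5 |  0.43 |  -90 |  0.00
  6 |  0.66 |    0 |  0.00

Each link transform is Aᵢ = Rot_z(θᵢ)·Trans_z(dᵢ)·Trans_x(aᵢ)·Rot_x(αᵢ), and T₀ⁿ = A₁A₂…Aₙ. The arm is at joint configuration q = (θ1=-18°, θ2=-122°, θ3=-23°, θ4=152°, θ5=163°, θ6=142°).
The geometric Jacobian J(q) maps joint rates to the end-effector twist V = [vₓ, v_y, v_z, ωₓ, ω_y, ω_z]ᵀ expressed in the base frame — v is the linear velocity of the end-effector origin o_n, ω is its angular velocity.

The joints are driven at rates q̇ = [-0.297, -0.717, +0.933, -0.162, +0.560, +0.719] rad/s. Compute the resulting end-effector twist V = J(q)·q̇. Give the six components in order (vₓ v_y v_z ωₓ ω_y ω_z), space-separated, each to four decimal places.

o_n = [0.8703, -0.3801, 0.2399]
J₁: ẑ×o_n = [0.3801, 0.8703, -0.0000], ω = ẑ
J2: z=[-0.3090, -0.9511, 0.0000] o=[0.6562, -0.2132, 0.3000] → [0.0572, -0.0186, 0.2552, -0.3090, -0.9511, 0.0000]
J3: z=[-0.8065, 0.2621, 0.5299] o=[0.3457, -0.4488, -0.0562] → [0.0412, 0.5168, -0.1928, -0.8065, 0.2621, 0.5299]
J4: z=[-0.4814, -0.8115, -0.3314] o=[0.1447, -0.2685, -0.2059] → [-0.3987, -0.0259, 0.6425, -0.4814, -0.8115, -0.3314]
J5: z=[-0.4814, -0.8115, -0.3314] o=[0.6014, -0.6599, 0.0893] → [-0.0295, -0.0166, 0.0835, -0.4814, -0.8115, -0.3314]
J6: z=[0.3276, 0.1840, -0.9267] o=[0.2519, -0.4214, 0.0130] → [0.0800, -0.6474, -0.1003, 0.3276, 0.1840, -0.9267]
V = J·q̇ = [-0.0099, -0.2336, -0.4923, -0.4869, 0.7358, -0.6008]

-0.0099 -0.2336 -0.4923 -0.4869 0.7358 -0.6008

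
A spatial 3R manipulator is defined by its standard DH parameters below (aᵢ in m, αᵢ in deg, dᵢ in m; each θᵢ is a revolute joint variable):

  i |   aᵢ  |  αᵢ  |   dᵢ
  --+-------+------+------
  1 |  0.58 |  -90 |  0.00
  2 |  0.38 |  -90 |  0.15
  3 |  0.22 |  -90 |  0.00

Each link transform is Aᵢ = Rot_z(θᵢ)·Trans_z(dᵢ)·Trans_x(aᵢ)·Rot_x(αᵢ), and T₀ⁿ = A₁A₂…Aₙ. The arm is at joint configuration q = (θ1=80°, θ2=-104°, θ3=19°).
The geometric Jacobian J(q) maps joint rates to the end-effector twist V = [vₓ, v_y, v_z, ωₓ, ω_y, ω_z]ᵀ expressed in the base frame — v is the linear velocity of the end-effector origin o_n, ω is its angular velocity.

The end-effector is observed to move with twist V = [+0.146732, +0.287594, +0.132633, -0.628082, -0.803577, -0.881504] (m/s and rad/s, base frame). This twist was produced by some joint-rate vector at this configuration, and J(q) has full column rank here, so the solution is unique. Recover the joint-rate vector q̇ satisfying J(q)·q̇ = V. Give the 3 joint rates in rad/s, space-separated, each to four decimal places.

-0.6570 0.4790 -0.9280

o_n = [-0.0012, 0.4447, 0.5705]
J₁: ẑ×o_n = [-0.4447, -0.0012, 0.0000], ω = ẑ
J2: z=[-0.9848, 0.1736, 0.0000] o=[0.1007, 0.5712, 0.0000] → [0.0991, 0.5619, 0.1423, -0.9848, 0.1736, 0.0000]
J3: z=[0.1685, 0.9556, 0.2419] o=[-0.0630, 0.5067, 0.3687] → [0.2079, -0.0191, -0.0695, 0.1685, 0.9556, 0.2419]
q̇ = J⁺·V = [-0.6570, 0.4790, -0.9280]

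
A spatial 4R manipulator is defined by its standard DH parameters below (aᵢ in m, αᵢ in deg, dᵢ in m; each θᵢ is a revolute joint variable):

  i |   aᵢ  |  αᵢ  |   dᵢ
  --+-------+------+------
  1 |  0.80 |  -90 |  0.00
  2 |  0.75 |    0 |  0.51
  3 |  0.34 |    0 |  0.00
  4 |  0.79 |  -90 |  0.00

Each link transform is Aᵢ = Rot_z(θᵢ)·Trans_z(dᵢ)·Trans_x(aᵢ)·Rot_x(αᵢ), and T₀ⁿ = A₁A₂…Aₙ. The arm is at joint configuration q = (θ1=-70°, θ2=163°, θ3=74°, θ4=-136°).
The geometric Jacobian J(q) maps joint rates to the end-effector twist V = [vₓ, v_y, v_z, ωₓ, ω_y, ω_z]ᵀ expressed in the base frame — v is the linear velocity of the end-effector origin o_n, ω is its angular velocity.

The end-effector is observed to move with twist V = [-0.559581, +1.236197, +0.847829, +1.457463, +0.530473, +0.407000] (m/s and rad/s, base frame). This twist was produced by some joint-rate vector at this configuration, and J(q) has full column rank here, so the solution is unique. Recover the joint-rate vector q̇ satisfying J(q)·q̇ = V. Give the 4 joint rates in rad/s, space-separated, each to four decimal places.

o_n = [0.3927, 0.4123, -0.7096]
J₁: ẑ×o_n = [-0.4123, 0.3927, 0.0000], ω = ẑ
J2: z=[0.9397, 0.3420, 0.0000] o=[0.2736, -0.7518, 0.0000] → [-0.2427, 0.6668, 1.0531, 0.9397, 0.3420, 0.0000]
J3: z=[0.9397, 0.3420, 0.0000] o=[0.5076, 0.0967, -0.2193] → [-0.1677, 0.4608, 0.3359, 0.9397, 0.3420, 0.0000]
J4: z=[0.9397, 0.3420, 0.0000] o=[0.4442, 0.2707, 0.0659] → [-0.2652, 0.7287, 0.1507, 0.9397, 0.3420, 0.0000]
q̇ = J⁺·V = [0.4070, 0.6710, 0.0460, 0.8340]

0.4070 0.6710 0.0460 0.8340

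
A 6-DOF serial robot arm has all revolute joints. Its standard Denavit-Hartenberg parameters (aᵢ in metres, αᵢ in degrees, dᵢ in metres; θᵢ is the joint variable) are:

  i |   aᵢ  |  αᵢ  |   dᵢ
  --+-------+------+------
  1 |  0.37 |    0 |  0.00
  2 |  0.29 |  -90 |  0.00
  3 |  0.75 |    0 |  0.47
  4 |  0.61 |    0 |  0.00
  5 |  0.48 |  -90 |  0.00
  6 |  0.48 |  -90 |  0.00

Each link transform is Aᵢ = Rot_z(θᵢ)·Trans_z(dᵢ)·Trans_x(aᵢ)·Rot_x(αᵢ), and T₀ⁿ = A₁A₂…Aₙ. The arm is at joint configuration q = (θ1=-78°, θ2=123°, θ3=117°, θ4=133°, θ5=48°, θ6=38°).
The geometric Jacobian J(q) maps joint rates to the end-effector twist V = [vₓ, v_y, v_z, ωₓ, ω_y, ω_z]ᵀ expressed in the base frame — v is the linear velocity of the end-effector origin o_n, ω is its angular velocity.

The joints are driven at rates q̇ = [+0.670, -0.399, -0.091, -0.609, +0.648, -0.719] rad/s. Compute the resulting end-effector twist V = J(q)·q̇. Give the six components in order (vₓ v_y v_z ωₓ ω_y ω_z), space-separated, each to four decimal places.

-0.2089 0.0399 0.0315 -0.4121 -0.4857 0.6086

o_n = [0.0552, -0.1369, 0.6627]
J₁: ẑ×o_n = [0.1369, 0.0552, -0.0000], ω = ẑ
J2: z=[0.0000, 0.0000, 1.0000] o=[0.0769, -0.3619, 0.0000] → [-0.2251, -0.0217, 0.0000, 0.0000, 0.0000, 1.0000]
J3: z=[-0.7071, 0.7071, 0.0000] o=[0.2820, -0.1569, 0.0000] → [0.4686, 0.4686, 0.1462, -0.7071, 0.7071, 0.0000]
J4: z=[-0.7071, 0.7071, 0.0000] o=[-0.2911, -0.0653, -0.6683] → [0.9412, 0.9412, -0.1943, -0.7071, 0.7071, 0.0000]
J5: z=[-0.7071, 0.7071, 0.0000] o=[-0.4386, -0.2128, -0.0950] → [0.5358, 0.5358, -0.4029, -0.7071, 0.7071, 0.0000]
J6: z=[0.6243, 0.6243, -0.4695] o=[-0.2793, -0.0535, 0.3288] → [0.1694, -0.3656, -0.2609, 0.6243, 0.6243, -0.4695]
V = J·q̇ = [-0.2089, 0.0399, 0.0315, -0.4121, -0.4857, 0.6086]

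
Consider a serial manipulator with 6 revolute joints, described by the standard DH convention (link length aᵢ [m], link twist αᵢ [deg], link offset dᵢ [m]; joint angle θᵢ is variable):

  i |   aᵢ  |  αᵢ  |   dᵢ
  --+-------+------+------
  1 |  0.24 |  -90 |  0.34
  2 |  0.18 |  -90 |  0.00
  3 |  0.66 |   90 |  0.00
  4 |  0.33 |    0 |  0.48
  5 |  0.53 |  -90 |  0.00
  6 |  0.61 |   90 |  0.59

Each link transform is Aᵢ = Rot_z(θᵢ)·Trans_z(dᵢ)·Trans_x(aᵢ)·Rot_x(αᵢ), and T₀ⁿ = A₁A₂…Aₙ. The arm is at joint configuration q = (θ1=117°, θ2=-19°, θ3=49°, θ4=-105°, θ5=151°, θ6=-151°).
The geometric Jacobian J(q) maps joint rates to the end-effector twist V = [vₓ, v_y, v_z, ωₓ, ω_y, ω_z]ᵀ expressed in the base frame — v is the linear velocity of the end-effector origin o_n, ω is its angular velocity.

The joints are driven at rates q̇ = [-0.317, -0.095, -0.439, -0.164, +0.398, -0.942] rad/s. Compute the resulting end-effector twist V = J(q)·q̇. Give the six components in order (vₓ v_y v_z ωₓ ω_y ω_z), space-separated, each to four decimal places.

0.4311 -0.5897 0.0977 0.2985 0.4117 0.9190

o_n = [-0.8463, 0.7856, 0.5370]
J₁: ẑ×o_n = [-0.7856, -0.8463, 0.0000], ω = ẑ
J2: z=[-0.8910, -0.4540, 0.0000] o=[-0.1090, 0.2138, 0.3400] → [-0.0894, 0.1756, -0.8442, -0.8910, -0.4540, 0.0000]
J3: z=[-0.1478, 0.2901, -0.9455] o=[-0.1862, 0.3655, 0.3986] → [0.4374, 0.6446, 0.1294, -0.1478, 0.2901, -0.9455]
J4: z=[-0.9085, 0.3380, 0.2457] o=[0.0717, 0.9564, 0.5396] → [0.0411, -0.2279, 0.4654, -0.9085, 0.3380, 0.2457]
J5: z=[-0.9085, 0.3380, 0.2457] o=[-0.3506, 0.9497, 0.9407] → [-0.0961, -0.4885, 0.3166, -0.9085, 0.3380, 0.2457]
J6: z=[-0.3838, -0.4425, -0.8105] o=[-0.2631, 1.3899, 0.6588] → [-0.4359, 0.4260, -0.0262, -0.3838, -0.4425, -0.8105]
V = J·q̇ = [0.4311, -0.5897, 0.0977, 0.2985, 0.4117, 0.9190]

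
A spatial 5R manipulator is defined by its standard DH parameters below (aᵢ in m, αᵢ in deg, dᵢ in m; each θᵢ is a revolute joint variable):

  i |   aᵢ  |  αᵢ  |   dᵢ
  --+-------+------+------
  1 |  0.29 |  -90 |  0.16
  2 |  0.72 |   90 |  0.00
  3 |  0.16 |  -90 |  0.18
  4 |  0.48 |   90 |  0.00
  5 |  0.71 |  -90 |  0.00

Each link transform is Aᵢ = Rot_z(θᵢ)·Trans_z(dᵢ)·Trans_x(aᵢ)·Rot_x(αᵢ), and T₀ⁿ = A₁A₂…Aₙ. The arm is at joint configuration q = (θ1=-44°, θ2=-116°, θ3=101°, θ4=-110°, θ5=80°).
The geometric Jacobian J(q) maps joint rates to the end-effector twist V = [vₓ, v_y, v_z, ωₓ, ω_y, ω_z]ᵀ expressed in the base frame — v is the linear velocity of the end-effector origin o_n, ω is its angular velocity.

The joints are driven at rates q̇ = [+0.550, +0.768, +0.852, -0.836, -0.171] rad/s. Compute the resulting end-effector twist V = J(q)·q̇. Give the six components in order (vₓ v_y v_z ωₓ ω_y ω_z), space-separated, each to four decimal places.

o_n = [-0.4120, 0.1491, -0.1292]
J₁: ẑ×o_n = [-0.1491, -0.4120, 0.0000], ω = ẑ
J2: z=[0.6947, 0.7193, 0.0000] o=[0.2086, -0.2015, 0.1600] → [-0.2081, 0.2009, 0.6899, 0.6947, 0.7193, 0.0000]
J3: z=[-0.6465, 0.6244, -0.4384] o=[-0.0184, 0.0178, 0.8071] → [-0.5271, -0.4329, 0.1608, -0.6465, 0.6244, -0.4384]
J4: z=[0.1770, -0.4362, -0.8823] o=[-0.0161, 0.2339, 0.7008] → [0.2873, 0.4962, -0.1877, 0.1770, -0.4362, -0.8823]
J5: z=[-0.4762, -0.8225, 0.3111] o=[-0.4295, 0.4091, 0.5312] → [0.6241, -0.3090, 0.1382, -0.4762, -0.8225, 0.3111]
V = J·q̇ = [-1.0378, -0.8031, 0.8001, -0.0839, 1.5897, 0.8609]

-1.0378 -0.8031 0.8001 -0.0839 1.5897 0.8609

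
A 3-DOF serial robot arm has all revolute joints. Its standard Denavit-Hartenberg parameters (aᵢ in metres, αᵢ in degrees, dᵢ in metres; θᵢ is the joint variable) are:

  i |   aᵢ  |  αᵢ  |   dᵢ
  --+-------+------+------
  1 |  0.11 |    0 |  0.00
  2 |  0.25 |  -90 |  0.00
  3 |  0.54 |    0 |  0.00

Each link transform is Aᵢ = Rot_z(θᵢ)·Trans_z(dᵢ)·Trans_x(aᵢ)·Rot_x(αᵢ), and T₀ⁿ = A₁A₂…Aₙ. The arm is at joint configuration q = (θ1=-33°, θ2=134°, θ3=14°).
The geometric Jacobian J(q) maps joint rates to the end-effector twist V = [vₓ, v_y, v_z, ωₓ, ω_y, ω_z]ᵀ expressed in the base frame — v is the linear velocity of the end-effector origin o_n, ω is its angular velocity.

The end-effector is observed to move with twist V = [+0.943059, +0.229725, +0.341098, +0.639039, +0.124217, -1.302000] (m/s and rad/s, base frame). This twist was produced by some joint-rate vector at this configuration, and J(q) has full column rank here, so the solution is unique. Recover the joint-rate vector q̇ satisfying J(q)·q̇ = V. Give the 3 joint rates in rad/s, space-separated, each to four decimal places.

-0.4990 -0.8030 -0.6510

o_n = [-0.0554, 0.6998, -0.1306]
J₁: ẑ×o_n = [-0.6998, -0.0554, 0.0000], ω = ẑ
J2: z=[0.0000, 0.0000, 1.0000] o=[0.0923, -0.0599, 0.0000] → [-0.7597, -0.1477, 0.0000, 0.0000, 0.0000, 1.0000]
J3: z=[-0.9816, -0.1908, 0.0000] o=[0.0446, 0.1855, 0.0000] → [0.0249, -0.1282, -0.5240, -0.9816, -0.1908, 0.0000]
q̇ = J⁺·V = [-0.4990, -0.8030, -0.6510]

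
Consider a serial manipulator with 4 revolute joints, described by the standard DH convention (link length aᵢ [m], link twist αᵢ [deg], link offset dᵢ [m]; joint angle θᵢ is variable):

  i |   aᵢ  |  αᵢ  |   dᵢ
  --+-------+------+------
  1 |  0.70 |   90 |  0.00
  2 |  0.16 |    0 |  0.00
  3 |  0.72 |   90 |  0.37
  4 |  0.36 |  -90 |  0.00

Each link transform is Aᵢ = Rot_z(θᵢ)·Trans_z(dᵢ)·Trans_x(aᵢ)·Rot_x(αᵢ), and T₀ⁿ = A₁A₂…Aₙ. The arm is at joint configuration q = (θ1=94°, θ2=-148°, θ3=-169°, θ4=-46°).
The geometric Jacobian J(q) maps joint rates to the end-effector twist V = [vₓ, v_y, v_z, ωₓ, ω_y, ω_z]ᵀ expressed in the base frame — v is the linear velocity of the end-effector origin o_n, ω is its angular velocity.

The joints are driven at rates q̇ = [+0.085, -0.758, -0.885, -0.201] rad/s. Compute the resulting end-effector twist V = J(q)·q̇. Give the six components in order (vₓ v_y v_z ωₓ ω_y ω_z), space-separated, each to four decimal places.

o_n = [0.0219, 1.2784, 0.5768]
J₁: ẑ×o_n = [-1.2784, 0.0219, 0.0000], ω = ẑ
J2: z=[0.9976, 0.0698, 0.0000] o=[-0.0488, 0.6983, 0.0000] → [0.0402, -0.5754, 0.5738, 0.9976, 0.0698, 0.0000]
J3: z=[0.9976, 0.0698, 0.0000] o=[-0.0394, 0.5629, -0.0848] → [0.0462, -0.6600, 0.7095, 0.9976, 0.0698, 0.0000]
J4: z=[-0.0476, 0.6803, -0.7314] o=[0.2930, 1.1140, 0.4063] → [0.2363, 0.2064, 0.1766, -0.0476, 0.6803, -0.7314]
V = J·q̇ = [-0.2275, 0.9806, -1.0983, -1.6294, -0.2514, 0.2320]

-0.2275 0.9806 -1.0983 -1.6294 -0.2514 0.2320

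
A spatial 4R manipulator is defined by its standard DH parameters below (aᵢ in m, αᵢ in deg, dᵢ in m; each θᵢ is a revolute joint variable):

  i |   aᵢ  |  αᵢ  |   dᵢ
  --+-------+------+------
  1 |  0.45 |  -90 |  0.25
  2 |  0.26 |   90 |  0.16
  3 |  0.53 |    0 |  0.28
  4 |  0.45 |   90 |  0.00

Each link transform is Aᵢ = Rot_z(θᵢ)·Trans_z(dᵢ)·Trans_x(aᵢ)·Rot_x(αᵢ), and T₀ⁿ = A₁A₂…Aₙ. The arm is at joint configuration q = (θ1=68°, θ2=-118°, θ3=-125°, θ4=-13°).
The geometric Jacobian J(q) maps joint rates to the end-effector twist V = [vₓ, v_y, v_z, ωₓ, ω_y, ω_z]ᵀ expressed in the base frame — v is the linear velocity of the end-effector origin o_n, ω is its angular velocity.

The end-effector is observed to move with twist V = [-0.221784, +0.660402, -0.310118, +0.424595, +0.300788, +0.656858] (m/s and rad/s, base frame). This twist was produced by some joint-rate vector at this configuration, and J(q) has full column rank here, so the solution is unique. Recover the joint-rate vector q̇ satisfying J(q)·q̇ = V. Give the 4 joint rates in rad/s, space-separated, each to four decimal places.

0.4240 -0.2810 -0.4140 -0.0820

o_n = [0.6759, 0.1372, -0.2156]
J₁: ẑ×o_n = [-0.1372, 0.6759, 0.0000], ω = ẑ
J2: z=[-0.9272, 0.3746, 0.0000] o=[0.1686, 0.4172, 0.2500] → [-0.1744, -0.4317, 0.0696, -0.9272, 0.3746, 0.0000]
J3: z=[-0.3308, -0.8187, -0.4695] o=[-0.0255, 0.3640, 0.4796] → [0.4626, -0.5592, 0.6492, -0.3308, -0.8187, -0.4695]
J4: z=[-0.3308, -0.8187, -0.4695] o=[0.3379, 0.1045, 0.0797] → [0.2571, -0.2563, 0.2659, -0.3308, -0.8187, -0.4695]
q̇ = J⁺·V = [0.4240, -0.2810, -0.4140, -0.0820]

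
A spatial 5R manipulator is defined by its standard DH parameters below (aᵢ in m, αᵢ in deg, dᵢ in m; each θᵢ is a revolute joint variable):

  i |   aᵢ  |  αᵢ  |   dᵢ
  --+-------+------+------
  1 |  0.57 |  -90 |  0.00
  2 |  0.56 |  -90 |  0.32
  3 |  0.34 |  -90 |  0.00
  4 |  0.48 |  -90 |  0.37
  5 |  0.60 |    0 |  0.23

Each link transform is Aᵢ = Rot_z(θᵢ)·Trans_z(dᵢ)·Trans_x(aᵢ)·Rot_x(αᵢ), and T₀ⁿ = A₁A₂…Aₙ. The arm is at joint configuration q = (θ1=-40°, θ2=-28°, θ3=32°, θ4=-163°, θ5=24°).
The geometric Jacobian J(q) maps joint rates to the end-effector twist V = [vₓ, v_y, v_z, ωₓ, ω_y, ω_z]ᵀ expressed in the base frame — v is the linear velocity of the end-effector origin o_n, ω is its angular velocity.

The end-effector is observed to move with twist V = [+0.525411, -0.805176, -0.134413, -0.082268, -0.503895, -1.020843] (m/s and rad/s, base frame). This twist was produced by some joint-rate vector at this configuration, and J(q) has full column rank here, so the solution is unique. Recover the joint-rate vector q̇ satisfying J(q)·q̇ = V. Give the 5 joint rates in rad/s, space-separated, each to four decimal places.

o_n = [0.9603, -0.1291, -0.4574]
J₁: ẑ×o_n = [0.1291, 0.9603, -0.0000], ω = ẑ
J2: z=[0.6428, 0.7660, 0.0000] o=[0.4366, -0.3664, 0.0000] → [-0.3504, 0.2940, -0.2486, 0.6428, 0.7660, 0.0000]
J3: z=[0.3596, -0.3018, -0.8829] o=[1.0211, -0.4391, 0.2629] → [0.4911, 0.3127, 0.0931, 0.3596, -0.3018, -0.8829]
J4: z=[-0.9035, -0.3489, -0.2488] o=[1.1003, -0.7407, 0.3983] → [0.4507, -0.7383, -0.6015, -0.9035, -0.3489, -0.2488]
J5: z=[0.4120, -0.5480, -0.7280] o=[0.7095, -0.5049, -0.0004] → [0.5240, 0.0057, 0.2923, 0.4120, -0.5480, -0.7280]
q̇ = J⁺·V = [-0.3890, 0.1930, -0.2310, 0.5710, 0.9530]

-0.3890 0.1930 -0.2310 0.5710 0.9530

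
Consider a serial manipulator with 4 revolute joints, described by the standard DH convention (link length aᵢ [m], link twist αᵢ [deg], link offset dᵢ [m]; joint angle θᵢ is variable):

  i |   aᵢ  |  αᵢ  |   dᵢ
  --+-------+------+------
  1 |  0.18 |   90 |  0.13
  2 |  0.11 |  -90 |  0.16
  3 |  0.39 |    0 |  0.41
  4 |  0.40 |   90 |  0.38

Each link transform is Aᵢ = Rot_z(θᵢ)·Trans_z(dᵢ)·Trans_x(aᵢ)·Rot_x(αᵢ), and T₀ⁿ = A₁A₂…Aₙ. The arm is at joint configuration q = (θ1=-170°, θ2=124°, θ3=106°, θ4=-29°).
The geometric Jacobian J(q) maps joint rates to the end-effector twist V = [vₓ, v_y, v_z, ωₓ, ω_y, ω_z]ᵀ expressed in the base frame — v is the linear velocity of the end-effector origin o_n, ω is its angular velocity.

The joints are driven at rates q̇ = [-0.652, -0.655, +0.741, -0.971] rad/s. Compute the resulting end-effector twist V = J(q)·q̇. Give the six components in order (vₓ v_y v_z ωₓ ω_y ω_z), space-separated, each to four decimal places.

-0.2141 -0.2845 0.3069 -0.0740 -0.6782 -0.5234

o_n = [0.6236, -0.5040, -0.2351]
J₁: ẑ×o_n = [0.5040, 0.6236, -0.0000], ω = ẑ
J2: z=[-0.1736, 0.9848, 0.0000] o=[-0.1773, -0.0313, 0.1300] → [-0.3595, -0.0634, -0.7067, -0.1736, 0.9848, 0.0000]
J3: z=[0.8164, 0.1440, -0.5592] o=[-0.1445, 0.1370, 0.2212] → [-0.4241, -0.0570, -0.6339, 0.8164, 0.1440, -0.5592]
J4: z=[0.8164, 0.1440, -0.5592] o=[0.1962, -0.1836, -0.0972] → [-0.1990, -0.1265, -0.3231, 0.8164, 0.1440, -0.5592]
V = J·q̇ = [-0.2141, -0.2845, 0.3069, -0.0740, -0.6782, -0.5234]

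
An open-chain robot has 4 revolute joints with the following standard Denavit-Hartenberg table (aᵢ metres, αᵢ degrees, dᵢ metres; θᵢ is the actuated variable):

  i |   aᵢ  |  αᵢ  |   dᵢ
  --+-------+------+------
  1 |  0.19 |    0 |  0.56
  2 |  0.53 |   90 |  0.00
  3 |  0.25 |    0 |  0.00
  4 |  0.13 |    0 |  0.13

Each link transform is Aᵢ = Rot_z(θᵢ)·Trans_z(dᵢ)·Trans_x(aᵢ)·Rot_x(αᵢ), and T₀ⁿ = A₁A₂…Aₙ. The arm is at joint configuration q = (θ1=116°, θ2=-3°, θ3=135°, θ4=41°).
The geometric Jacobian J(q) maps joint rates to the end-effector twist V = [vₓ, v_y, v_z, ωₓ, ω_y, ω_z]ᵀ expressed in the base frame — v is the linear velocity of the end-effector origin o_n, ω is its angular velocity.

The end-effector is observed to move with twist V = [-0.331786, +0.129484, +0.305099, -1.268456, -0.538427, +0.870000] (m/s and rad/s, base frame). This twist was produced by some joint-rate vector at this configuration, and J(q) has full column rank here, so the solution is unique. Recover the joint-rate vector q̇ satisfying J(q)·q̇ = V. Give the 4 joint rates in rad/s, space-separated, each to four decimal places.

0.3180 0.5520 -0.7150 -0.6630

o_n = [-0.0510, 0.4273, 0.7458]
J₁: ẑ×o_n = [-0.4273, -0.0510, 0.0000], ω = ẑ
J2: z=[0.0000, 0.0000, 1.0000] o=[-0.0833, 0.1708, 0.5600] → [-0.2566, 0.0323, 0.0000, 0.0000, 0.0000, 1.0000]
J3: z=[0.9205, 0.3907, 0.0000] o=[-0.2904, 0.6586, 0.5600] → [0.0726, -0.1711, -0.3065, 0.9205, 0.3907, 0.0000]
J4: z=[0.9205, 0.3907, 0.0000] o=[-0.2213, 0.4959, 0.7368] → [0.0035, -0.0083, -0.1297, 0.9205, 0.3907, 0.0000]
q̇ = J⁺·V = [0.3180, 0.5520, -0.7150, -0.6630]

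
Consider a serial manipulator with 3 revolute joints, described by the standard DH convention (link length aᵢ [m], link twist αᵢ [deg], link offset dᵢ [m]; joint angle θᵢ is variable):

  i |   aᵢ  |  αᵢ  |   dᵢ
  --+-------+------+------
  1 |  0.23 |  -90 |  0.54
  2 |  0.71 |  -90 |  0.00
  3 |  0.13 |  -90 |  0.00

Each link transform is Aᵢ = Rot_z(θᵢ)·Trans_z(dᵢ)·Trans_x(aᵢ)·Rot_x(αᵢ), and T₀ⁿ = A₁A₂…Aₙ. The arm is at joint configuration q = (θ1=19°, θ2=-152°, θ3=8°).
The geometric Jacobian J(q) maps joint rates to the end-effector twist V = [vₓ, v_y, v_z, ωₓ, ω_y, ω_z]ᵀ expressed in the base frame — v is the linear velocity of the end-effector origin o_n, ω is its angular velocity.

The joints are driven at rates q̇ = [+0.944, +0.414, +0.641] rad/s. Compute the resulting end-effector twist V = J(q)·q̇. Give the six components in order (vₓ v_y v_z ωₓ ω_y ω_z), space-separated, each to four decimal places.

0.3637 -0.4718 0.3011 0.1498 0.4894 1.5100

o_n = [-0.4769, -0.1833, 0.9338]
J₁: ẑ×o_n = [0.1833, -0.4769, 0.0000], ω = ẑ
J2: z=[-0.3256, 0.9455, 0.0000] o=[0.2175, 0.0749, 0.5400] → [0.3723, 0.1282, 0.7406, -0.3256, 0.9455, 0.0000]
J3: z=[0.4439, 0.1528, 0.8829] o=[-0.3753, -0.1292, 0.8733] → [0.0570, -0.1165, -0.0085, 0.4439, 0.1528, 0.8829]
V = J·q̇ = [0.3637, -0.4718, 0.3011, 0.1498, 0.4894, 1.5100]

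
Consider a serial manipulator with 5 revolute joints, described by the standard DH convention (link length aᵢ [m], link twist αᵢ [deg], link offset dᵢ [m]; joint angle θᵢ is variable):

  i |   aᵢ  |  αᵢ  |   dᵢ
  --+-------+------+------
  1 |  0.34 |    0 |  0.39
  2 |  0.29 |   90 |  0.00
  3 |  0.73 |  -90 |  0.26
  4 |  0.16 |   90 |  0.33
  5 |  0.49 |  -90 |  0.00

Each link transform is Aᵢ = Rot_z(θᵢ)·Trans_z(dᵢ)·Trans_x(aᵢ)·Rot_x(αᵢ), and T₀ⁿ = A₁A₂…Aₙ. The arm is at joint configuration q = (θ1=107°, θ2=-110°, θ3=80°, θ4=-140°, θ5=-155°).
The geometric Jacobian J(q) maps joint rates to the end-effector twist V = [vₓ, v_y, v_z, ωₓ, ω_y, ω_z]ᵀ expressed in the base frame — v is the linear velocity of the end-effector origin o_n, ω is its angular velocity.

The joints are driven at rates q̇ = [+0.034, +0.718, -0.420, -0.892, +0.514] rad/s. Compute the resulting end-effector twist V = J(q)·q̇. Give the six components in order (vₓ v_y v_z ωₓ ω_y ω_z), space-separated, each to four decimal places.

o_n = [0.2296, 0.2304, 1.3446]
J₁: ẑ×o_n = [-0.2304, 0.2296, 0.0000], ω = ẑ
J2: z=[0.0000, 0.0000, 1.0000] o=[-0.0994, 0.3251, 0.3900] → [0.0947, 0.3290, -0.0000, 0.0000, 0.0000, 1.0000]
J3: z=[-0.0523, -0.9986, 0.0000] o=[0.1902, 0.3100, 0.3900] → [-0.9533, 0.0500, 0.0435, -0.0523, -0.9986, 0.0000]
J4: z=[-0.9835, 0.0515, 0.1736] o=[0.3032, 0.0437, 1.1089] → [-0.0203, 0.2190, -0.1798, -0.9835, 0.0515, 0.1736]
J5: z=[-0.0714, 0.7708, -0.6330] o=[-0.0480, -0.0409, 1.0455] → [0.4023, -0.1544, -0.2333, -0.0714, 0.7708, -0.6330]
V = J·q̇ = [0.6854, -0.0516, 0.0222, 0.8625, 0.7697, 0.2717]

0.6854 -0.0516 0.0222 0.8625 0.7697 0.2717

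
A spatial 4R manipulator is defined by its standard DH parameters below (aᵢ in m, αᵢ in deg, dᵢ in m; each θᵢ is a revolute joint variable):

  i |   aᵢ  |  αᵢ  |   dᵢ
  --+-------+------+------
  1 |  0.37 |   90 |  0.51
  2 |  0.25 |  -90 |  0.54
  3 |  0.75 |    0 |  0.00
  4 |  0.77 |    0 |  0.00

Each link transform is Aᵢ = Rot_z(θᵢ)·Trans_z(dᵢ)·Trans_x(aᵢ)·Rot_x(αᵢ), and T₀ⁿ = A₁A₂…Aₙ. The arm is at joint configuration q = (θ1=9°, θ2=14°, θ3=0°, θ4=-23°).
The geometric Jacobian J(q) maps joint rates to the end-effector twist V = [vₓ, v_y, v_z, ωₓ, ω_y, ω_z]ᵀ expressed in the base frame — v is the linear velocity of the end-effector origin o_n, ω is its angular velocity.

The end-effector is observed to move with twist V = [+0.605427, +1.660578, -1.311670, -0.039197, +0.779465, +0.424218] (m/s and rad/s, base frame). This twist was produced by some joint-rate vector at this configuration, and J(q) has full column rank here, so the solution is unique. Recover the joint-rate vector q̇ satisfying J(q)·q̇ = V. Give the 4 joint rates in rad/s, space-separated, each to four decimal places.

o_n = [2.1346, -0.5133, 0.9234]
J₁: ẑ×o_n = [0.5133, 2.1346, -0.0000], ω = ẑ
J2: z=[0.1564, -0.9877, 0.0000] o=[0.3654, 0.0579, 0.5100] → [-0.4083, -0.0647, 1.6580, 0.1564, -0.9877, 0.0000]
J3: z=[-0.2389, -0.0378, 0.9703] o=[0.6895, -0.4375, 0.5705] → [0.0601, 1.4865, 0.0728, -0.2389, -0.0378, 0.9703]
J4: z=[-0.2389, -0.0378, 0.9703] o=[1.4083, -0.3237, 0.7519] → [0.1775, 0.7457, 0.0728, -0.2389, -0.0378, 0.9703]
q̇ = J⁺·V = [0.7580, -0.7760, 0.3360, -0.6800]

0.7580 -0.7760 0.3360 -0.6800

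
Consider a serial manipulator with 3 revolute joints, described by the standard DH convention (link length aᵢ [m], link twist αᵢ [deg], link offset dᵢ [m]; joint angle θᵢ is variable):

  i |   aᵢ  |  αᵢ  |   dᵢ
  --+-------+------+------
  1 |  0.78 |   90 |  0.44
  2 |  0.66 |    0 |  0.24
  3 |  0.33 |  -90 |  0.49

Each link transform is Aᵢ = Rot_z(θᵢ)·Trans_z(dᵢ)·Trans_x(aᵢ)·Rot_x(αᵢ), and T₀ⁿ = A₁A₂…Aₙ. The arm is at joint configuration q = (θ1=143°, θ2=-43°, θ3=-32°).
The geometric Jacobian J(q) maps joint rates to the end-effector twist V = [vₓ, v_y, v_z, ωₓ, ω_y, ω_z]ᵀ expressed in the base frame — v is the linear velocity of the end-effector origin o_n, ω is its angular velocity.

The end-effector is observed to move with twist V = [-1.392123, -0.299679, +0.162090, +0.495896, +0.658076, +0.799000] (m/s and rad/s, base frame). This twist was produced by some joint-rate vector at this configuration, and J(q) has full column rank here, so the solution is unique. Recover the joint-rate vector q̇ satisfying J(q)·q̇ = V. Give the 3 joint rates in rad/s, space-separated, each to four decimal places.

o_n = [-0.6373, 1.3943, -0.3289]
J₁: ẑ×o_n = [-1.3943, -0.6373, 0.0000], ω = ẑ
J2: z=[0.6018, 0.7986, 0.0000] o=[-0.6229, 0.4694, 0.4400] → [-0.6141, 0.4627, 0.5681, 0.6018, 0.7986, 0.0000]
J3: z=[0.6018, 0.7986, 0.0000] o=[-0.8640, 0.9516, -0.0101] → [-0.2546, 0.1918, 0.0854, 0.6018, 0.7986, 0.0000]
q̇ = J⁺·V = [0.7990, 0.1900, 0.6340]

0.7990 0.1900 0.6340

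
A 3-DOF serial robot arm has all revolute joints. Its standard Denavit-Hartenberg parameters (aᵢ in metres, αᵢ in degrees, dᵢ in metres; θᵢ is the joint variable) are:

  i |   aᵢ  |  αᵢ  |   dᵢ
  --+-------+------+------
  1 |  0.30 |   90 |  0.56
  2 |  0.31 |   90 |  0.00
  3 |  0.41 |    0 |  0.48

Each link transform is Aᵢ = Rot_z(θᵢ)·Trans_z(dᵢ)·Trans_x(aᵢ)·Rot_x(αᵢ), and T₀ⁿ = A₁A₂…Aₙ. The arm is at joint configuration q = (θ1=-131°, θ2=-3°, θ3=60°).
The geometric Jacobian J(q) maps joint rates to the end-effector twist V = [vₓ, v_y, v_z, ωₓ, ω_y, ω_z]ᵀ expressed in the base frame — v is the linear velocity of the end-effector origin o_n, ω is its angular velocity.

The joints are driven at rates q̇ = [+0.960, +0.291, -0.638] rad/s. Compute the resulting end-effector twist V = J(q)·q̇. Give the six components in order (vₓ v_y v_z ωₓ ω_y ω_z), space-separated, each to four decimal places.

0.2018 -1.1220 0.1305 -0.2415 0.1657 1.5971

o_n = [-0.7857, -0.3626, 0.0537]
J₁: ẑ×o_n = [0.3626, -0.7857, 0.0000], ω = ẑ
J2: z=[-0.7547, 0.6561, 0.0000] o=[-0.1968, -0.2264, 0.5600] → [-0.3322, -0.3821, 0.4892, -0.7547, 0.6561, 0.0000]
J3: z=[0.0343, 0.0395, -0.9986] o=[-0.3999, -0.4601, 0.5438] → [0.0779, 0.4021, 0.0186, 0.0343, 0.0395, -0.9986]
V = J·q̇ = [0.2018, -1.1220, 0.1305, -0.2415, 0.1657, 1.5971]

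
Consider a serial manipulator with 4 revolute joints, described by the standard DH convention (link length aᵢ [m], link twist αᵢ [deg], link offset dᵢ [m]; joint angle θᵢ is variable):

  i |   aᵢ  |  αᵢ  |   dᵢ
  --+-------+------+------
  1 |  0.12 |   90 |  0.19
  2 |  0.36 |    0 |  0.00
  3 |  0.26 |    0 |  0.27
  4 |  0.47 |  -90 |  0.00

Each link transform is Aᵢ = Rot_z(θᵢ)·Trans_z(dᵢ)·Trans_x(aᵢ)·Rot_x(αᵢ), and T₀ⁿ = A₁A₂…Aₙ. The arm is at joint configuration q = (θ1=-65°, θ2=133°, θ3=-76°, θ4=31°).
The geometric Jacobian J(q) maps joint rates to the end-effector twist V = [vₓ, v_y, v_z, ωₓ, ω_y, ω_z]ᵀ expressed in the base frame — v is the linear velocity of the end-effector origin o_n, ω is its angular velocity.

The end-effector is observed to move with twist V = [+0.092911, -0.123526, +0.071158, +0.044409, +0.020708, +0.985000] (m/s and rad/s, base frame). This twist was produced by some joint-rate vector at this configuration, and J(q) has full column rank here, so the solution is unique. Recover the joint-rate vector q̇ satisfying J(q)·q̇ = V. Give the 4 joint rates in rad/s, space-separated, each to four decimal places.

o_n = [-0.2310, -0.1436, 1.1411]
J₁: ẑ×o_n = [0.1436, -0.2310, 0.0000], ω = ẑ
J2: z=[-0.9063, -0.4226, 0.0000] o=[0.0507, -0.1088, 0.1900] → [-0.4019, 0.8619, -0.0875, -0.9063, -0.4226, 0.0000]
J3: z=[-0.9063, -0.4226, 0.0000] o=[-0.0530, 0.1138, 0.4533] → [-0.2907, 0.6233, 0.1580, -0.9063, -0.4226, 0.0000]
J4: z=[-0.9063, -0.4226, 0.0000] o=[-0.2379, -0.1287, 0.6713] → [-0.1985, 0.4257, 0.0164, -0.9063, -0.4226, 0.0000]
q̇ = J⁺·V = [0.9850, 0.0420, 0.5390, -0.6300]

0.9850 0.0420 0.5390 -0.6300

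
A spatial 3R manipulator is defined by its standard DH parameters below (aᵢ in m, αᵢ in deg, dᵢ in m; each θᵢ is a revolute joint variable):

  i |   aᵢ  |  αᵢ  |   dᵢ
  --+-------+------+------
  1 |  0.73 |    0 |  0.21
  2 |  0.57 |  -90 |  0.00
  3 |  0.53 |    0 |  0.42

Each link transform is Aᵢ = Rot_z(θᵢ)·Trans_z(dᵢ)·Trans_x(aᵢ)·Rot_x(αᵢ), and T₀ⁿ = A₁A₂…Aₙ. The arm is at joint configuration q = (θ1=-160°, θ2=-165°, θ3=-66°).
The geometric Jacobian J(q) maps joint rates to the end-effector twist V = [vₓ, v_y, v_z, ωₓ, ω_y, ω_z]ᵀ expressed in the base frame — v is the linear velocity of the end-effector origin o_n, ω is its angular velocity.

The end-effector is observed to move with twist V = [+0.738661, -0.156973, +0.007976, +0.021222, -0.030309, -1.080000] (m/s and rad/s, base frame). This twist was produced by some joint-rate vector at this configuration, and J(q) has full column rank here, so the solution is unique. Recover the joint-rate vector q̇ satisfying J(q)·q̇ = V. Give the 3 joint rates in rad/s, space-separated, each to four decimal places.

o_n = [-0.2834, 0.5450, 0.6942]
J₁: ẑ×o_n = [-0.5450, -0.2834, 0.0000], ω = ẑ
J2: z=[0.0000, 0.0000, 1.0000] o=[-0.6860, -0.2497, 0.2100] → [-0.7946, 0.4026, 0.0000, 0.0000, 0.0000, 1.0000]
J3: z=[-0.5736, 0.8192, 0.0000] o=[-0.2191, 0.0773, 0.2100] → [0.3966, 0.2777, -0.2156, -0.5736, 0.8192, 0.0000]
q̇ = J⁺·V = [-0.4200, -0.6600, -0.0370]

-0.4200 -0.6600 -0.0370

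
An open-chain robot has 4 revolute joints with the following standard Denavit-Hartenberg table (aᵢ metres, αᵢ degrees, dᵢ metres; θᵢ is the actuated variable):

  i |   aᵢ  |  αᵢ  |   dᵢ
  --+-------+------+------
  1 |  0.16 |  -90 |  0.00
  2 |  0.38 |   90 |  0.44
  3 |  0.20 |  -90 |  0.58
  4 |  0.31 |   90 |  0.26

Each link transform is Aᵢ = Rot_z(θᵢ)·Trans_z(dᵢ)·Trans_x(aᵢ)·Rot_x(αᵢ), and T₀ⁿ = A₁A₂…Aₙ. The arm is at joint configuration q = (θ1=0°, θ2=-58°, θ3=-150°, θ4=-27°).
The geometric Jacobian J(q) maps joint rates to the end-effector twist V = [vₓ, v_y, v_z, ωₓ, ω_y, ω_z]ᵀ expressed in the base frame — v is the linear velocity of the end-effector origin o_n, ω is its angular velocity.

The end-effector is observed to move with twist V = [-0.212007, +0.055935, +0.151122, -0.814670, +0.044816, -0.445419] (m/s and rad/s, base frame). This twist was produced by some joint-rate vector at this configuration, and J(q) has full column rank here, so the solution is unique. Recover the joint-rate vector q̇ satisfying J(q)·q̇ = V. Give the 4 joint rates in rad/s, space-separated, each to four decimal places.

o_n = [-0.3995, -0.0233, 0.4647]
J₁: ẑ×o_n = [0.0233, -0.3995, 0.0000], ω = ẑ
J2: z=[0.0000, 1.0000, 0.0000] o=[0.1600, 0.0000, 0.0000] → [0.4647, -0.0000, 0.5595, 0.0000, 1.0000, 0.0000]
J3: z=[-0.8480, 0.0000, 0.5299] o=[0.3614, 0.4400, 0.3223] → [0.2455, -0.2824, 0.3929, -0.8480, 0.0000, 0.5299]
J4: z=[0.2650, -0.8660, 0.4240] o=[-0.2223, 0.3400, 0.4827] → [0.1697, -0.0704, -0.2497, 0.2650, -0.8660, 0.4240]
q̇ = J⁺·V = [-0.5400, -0.5640, 0.7410, -0.7030]

-0.5400 -0.5640 0.7410 -0.7030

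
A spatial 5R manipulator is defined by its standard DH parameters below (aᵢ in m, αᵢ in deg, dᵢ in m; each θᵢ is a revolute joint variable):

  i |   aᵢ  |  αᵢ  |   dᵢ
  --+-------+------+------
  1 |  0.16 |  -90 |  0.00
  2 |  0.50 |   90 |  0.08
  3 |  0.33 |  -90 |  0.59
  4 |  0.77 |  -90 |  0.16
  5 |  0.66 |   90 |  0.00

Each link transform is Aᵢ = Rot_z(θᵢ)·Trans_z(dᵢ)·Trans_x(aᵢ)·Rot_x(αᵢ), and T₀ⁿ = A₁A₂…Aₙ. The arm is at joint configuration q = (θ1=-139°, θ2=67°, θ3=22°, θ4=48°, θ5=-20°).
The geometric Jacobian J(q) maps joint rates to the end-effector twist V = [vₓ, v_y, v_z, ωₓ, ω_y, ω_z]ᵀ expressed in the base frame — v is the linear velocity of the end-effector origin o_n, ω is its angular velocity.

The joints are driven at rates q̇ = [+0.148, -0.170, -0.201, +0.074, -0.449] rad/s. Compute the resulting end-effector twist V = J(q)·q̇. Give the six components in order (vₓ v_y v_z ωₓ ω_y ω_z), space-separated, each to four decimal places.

-0.0514 -0.1106 0.1001 -0.1367 -0.1501 -0.0724

o_n = [0.3345, -0.9146, -1.5760]
J₁: ẑ×o_n = [0.9146, 0.3345, -0.0000], ω = ẑ
J2: z=[0.6561, -0.7547, 0.0000] o=[-0.1208, -0.1050, 0.0000] → [1.1894, 1.0339, -0.1876, 0.6561, -0.7547, 0.0000]
J3: z=[-0.6947, -0.6039, 0.3907] o=[-0.2157, -0.2935, -0.4603] → [0.9165, -0.5601, 0.7638, -0.6947, -0.6039, 0.3907]
J4: z=[0.7188, -0.6037, 0.3448] o=[-0.6347, -0.8216, -0.5114] → [0.6748, 1.0994, 0.5183, 0.7188, -0.6037, 0.3448]
J5: z=[0.4854, 0.7908, 0.3728] o=[-0.1364, -0.8407, -1.1195] → [-0.3334, 0.3971, -0.4083, 0.4854, 0.7908, 0.3728]
V = J·q̇ = [-0.0514, -0.1106, 0.1001, -0.1367, -0.1501, -0.0724]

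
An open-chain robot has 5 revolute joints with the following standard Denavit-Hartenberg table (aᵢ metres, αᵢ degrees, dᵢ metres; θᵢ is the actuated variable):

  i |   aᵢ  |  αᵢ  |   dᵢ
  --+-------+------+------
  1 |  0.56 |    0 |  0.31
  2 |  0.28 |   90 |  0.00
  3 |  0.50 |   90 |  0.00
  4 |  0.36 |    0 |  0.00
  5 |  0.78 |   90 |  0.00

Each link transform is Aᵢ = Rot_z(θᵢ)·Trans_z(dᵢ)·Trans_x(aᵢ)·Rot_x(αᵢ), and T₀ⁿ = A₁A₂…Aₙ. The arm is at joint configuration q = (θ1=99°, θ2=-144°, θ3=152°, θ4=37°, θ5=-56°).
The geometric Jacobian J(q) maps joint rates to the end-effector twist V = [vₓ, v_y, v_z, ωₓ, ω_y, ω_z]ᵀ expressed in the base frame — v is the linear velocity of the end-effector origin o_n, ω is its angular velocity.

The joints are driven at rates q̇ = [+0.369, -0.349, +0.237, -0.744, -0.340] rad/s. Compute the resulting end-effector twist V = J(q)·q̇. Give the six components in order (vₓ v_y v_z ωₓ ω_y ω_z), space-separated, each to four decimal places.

0.4481 0.7184 -0.3727 -0.5274 0.1923 -0.9371

o_n = [-0.8154, 1.3336, 1.0260]
J₁: ẑ×o_n = [-1.3336, -0.8154, 0.0000], ω = ẑ
J2: z=[0.0000, 0.0000, 1.0000] o=[-0.0876, 0.5531, 0.3100] → [-0.7805, -0.7278, 0.0000, 0.0000, 0.0000, 1.0000]
J3: z=[-0.7071, -0.7071, 0.0000] o=[0.1104, 0.3551, 0.3100] → [-0.5063, 0.5063, -1.3465, -0.7071, -0.7071, 0.0000]
J4: z=[0.3320, -0.3320, 0.8829] o=[-0.2018, 0.6673, 0.5447] → [-0.7481, -0.7015, 0.0175, 0.3320, -0.3320, 0.8829]
J5: z=[0.3320, -0.3320, 0.8829] o=[-0.5345, 0.6936, 0.6797] → [-0.6800, -0.3629, 0.1192, 0.3320, -0.3320, 0.8829]
V = J·q̇ = [0.4481, 0.7184, -0.3727, -0.5274, 0.1923, -0.9371]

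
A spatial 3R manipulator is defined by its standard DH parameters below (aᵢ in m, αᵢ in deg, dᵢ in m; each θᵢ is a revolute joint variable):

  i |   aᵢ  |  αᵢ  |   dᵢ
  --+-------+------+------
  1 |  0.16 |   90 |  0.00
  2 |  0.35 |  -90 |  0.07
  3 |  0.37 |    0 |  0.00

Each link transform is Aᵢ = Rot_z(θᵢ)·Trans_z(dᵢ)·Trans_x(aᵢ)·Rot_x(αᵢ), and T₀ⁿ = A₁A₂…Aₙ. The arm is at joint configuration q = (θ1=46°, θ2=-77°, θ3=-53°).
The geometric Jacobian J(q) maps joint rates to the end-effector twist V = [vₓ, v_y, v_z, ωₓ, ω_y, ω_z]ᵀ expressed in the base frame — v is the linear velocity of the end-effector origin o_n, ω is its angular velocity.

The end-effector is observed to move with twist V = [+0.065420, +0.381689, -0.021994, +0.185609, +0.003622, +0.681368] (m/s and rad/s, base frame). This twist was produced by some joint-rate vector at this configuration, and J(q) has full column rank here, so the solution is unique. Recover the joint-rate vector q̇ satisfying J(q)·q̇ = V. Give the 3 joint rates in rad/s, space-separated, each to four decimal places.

0.6510 0.1310 0.1350

o_n = [0.4635, -0.0461, -0.5580]
J₁: ẑ×o_n = [0.0461, 0.4635, -0.0000], ω = ẑ
J2: z=[0.7193, -0.6947, 0.0000] o=[0.1111, 0.1151, 0.0000] → [0.3876, 0.4014, 0.1288, 0.7193, -0.6947, 0.0000]
J3: z=[0.6769, 0.7009, 0.2250] o=[0.2162, 0.1231, -0.3410] → [-0.1140, 0.2025, -0.2879, 0.6769, 0.7009, 0.2250]
q̇ = J⁺·V = [0.6510, 0.1310, 0.1350]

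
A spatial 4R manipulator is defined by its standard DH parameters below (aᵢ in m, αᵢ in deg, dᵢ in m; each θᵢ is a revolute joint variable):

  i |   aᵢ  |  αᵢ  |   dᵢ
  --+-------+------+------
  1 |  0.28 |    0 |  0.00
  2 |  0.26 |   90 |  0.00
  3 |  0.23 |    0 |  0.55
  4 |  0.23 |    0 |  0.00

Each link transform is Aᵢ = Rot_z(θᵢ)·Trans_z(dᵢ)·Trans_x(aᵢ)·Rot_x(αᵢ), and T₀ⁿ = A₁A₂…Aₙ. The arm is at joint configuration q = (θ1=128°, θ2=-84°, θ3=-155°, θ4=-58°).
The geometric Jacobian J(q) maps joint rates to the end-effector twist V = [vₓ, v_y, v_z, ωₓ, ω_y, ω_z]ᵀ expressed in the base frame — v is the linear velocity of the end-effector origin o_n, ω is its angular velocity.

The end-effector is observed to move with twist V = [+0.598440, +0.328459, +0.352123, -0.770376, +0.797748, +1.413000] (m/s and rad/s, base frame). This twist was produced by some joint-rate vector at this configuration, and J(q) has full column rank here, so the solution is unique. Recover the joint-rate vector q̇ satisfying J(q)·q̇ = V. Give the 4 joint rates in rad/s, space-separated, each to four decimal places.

0.6930 0.7200 -0.6630 -0.4460

o_n = [0.1080, -0.2732, 0.0281]
J₁: ẑ×o_n = [0.2732, 0.1080, -0.0000], ω = ẑ
J2: z=[0.0000, 0.0000, 1.0000] o=[-0.1724, 0.2206, 0.0000] → [0.4938, 0.2804, -0.0000, 0.0000, 0.0000, 1.0000]
J3: z=[0.6947, -0.7193, 0.0000] o=[0.0146, 0.4013, 0.0000] → [-0.0202, -0.0195, -0.4013, 0.6947, -0.7193, 0.0000]
J4: z=[0.6947, -0.7193, 0.0000] o=[0.2468, -0.1392, -0.0972] → [-0.0901, -0.0870, -0.1929, 0.6947, -0.7193, 0.0000]
q̇ = J⁺·V = [0.6930, 0.7200, -0.6630, -0.4460]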